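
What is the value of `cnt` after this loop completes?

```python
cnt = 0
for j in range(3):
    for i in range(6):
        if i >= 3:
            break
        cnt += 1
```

Let's trace through this code step by step.

Initialize: cnt = 0
Entering loop: for j in range(3):
After iteration 1: j = 0, cnt = 3
After iteration 2: j = 1, cnt = 6
After iteration 3: j = 2, cnt = 9
Loop ends.

Final answer: 9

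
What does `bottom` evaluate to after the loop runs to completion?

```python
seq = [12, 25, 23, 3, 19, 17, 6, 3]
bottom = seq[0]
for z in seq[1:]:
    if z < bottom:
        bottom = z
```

Let's trace through this code step by step.

Initialize: seq = [12, 25, 23, 3, 19, 17, 6, 3]
Initialize: bottom = 12
Entering loop: for z in seq[1:]:
After iteration 1: z = 25, bottom = 12
After iteration 2: z = 23, bottom = 12
After iteration 3: z = 3, bottom = 3
After iteration 4: z = 19, bottom = 3
After iteration 5: z = 17, bottom = 3
After iteration 6: z = 6, bottom = 3
After iteration 7: z = 3, bottom = 3
Loop ends.

Final answer: 3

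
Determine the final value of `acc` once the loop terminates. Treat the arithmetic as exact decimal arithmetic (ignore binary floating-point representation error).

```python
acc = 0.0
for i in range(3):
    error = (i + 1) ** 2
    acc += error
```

Let's trace through this code step by step.

Initialize: acc = 0.0
Entering loop: for i in range(3):
After iteration 1: i = 0, acc = 1.0, error = 1
After iteration 2: i = 1, acc = 5.0, error = 4
After iteration 3: i = 2, acc = 14.0, error = 9
Loop ends.

Final answer: 14.0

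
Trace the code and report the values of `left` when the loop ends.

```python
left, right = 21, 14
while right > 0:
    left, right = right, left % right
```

Let's trace through this code step by step.

Initialize: left = 21
Initialize: right = 14
Entering loop: while right > 0:
After iteration 1: left = 14, right = 7
After iteration 2: left = 7, right = 0
Loop ends.

Final answer: 7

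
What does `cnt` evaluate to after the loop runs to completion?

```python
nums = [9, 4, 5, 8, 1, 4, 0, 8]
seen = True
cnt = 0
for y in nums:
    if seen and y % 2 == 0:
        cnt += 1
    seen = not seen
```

Let's trace through this code step by step.

Initialize: nums = [9, 4, 5, 8, 1, 4, 0, 8]
Initialize: seen = True
Initialize: cnt = 0
Entering loop: for y in nums:
After iteration 1: y = 9, seen = False, cnt = 0
After iteration 2: y = 4, seen = True, cnt = 0
After iteration 3: y = 5, seen = False, cnt = 0
After iteration 4: y = 8, seen = True, cnt = 0
After iteration 5: y = 1, seen = False, cnt = 0
After iteration 6: y = 4, seen = True, cnt = 0
After iteration 7: y = 0, seen = False, cnt = 1
After iteration 8: y = 8, seen = True, cnt = 1
Loop ends.

Final answer: 1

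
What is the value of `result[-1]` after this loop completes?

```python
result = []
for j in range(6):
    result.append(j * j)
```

Let's trace through this code step by step.

Initialize: result = []
Entering loop: for j in range(6):
After iteration 1: j = 0, result = [0]
After iteration 2: j = 1, result = [0, 1]
After iteration 3: j = 2, result = [0, 1, 4]
After iteration 4: j = 3, result = [0, 1, 4, 9]
After iteration 5: j = 4, result = [0, 1, 4, 9, 16]
After iteration 6: j = 5, result = [0, 1, 4, 9, 16, 25]
Loop ends.
result[-1] = 25

Final answer: 25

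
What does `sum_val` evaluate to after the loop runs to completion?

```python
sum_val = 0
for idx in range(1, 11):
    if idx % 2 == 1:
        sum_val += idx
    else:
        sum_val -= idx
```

Let's trace through this code step by step.

Initialize: sum_val = 0
Entering loop: for idx in range(1, 11):
After iteration 1: idx = 1, sum_val = 1
After iteration 2: idx = 2, sum_val = -1
After iteration 3: idx = 3, sum_val = 2
After iteration 4: idx = 4, sum_val = -2
After iteration 5: idx = 5, sum_val = 3
After iteration 6: idx = 6, sum_val = -3
After iteration 7: idx = 7, sum_val = 4
After iteration 8: idx = 8, sum_val = -4
After iteration 9: idx = 9, sum_val = 5
After iteration 10: idx = 10, sum_val = -5
Loop ends.

Final answer: -5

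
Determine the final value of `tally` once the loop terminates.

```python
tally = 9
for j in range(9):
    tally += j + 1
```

Let's trace through this code step by step.

Initialize: tally = 9
Entering loop: for j in range(9):
After iteration 1: j = 0, tally = 10
After iteration 2: j = 1, tally = 12
After iteration 3: j = 2, tally = 15
After iteration 4: j = 3, tally = 19
After iteration 5: j = 4, tally = 24
After iteration 6: j = 5, tally = 30
After iteration 7: j = 6, tally = 37
After iteration 8: j = 7, tally = 45
After iteration 9: j = 8, tally = 54
Loop ends.

Final answer: 54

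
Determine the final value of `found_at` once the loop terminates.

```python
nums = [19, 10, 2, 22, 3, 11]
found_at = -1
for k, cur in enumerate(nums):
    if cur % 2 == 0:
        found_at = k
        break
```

Let's trace through this code step by step.

Initialize: nums = [19, 10, 2, 22, 3, 11]
Initialize: found_at = -1
Entering loop: for k, cur in enumerate(nums):
After iteration 1: k = 0, cur = 19, found_at = -1
After iteration 2: k = 1, cur = 10, found_at = 1
Loop ends.

Final answer: 1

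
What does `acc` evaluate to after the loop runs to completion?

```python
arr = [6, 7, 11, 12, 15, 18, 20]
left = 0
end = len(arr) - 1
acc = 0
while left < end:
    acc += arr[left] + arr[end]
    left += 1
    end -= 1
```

Let's trace through this code step by step.

Initialize: arr = [6, 7, 11, 12, 15, 18, 20]
Initialize: left = 0
Initialize: end = 6
Initialize: acc = 0
Entering loop: while left < end:
After iteration 1: left = 1, end = 5, acc = 26
After iteration 2: left = 2, end = 4, acc = 51
After iteration 3: left = 3, end = 3, acc = 77
Loop ends.

Final answer: 77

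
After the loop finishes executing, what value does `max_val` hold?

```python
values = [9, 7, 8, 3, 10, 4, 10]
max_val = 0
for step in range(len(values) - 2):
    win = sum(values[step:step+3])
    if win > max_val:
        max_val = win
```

Let's trace through this code step by step.

Initialize: values = [9, 7, 8, 3, 10, 4, 10]
Initialize: max_val = 0
Entering loop: for step in range(len(values) - 2):
After iteration 1: step = 0, max_val = 24, win = 24
After iteration 2: step = 1, max_val = 24, win = 18
After iteration 3: step = 2, max_val = 24, win = 21
After iteration 4: step = 3, max_val = 24, win = 17
After iteration 5: step = 4, max_val = 24, win = 24
Loop ends.

Final answer: 24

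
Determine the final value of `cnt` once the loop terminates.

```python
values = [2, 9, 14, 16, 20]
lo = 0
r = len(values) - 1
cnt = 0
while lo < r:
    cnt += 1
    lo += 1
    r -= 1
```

Let's trace through this code step by step.

Initialize: values = [2, 9, 14, 16, 20]
Initialize: lo = 0
Initialize: r = 4
Initialize: cnt = 0
Entering loop: while lo < r:
After iteration 1: lo = 1, r = 3, cnt = 1
After iteration 2: lo = 2, r = 2, cnt = 2
Loop ends.

Final answer: 2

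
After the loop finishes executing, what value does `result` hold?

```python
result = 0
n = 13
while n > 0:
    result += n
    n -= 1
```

Let's trace through this code step by step.

Initialize: result = 0
Initialize: n = 13
Entering loop: while n > 0:
After iteration 1: result = 13, n = 12
After iteration 2: result = 25, n = 11
After iteration 3: result = 36, n = 10
After iteration 4: result = 46, n = 9
After iteration 5: result = 55, n = 8
After iteration 6: result = 63, n = 7
After iteration 7: result = 70, n = 6
After iteration 8: result = 76, n = 5
After iteration 9: result = 81, n = 4
After iteration 10: result = 85, n = 3
After iteration 11: result = 88, n = 2
After iteration 12: result = 90, n = 1
After iteration 13: result = 91, n = 0
Loop ends.

Final answer: 91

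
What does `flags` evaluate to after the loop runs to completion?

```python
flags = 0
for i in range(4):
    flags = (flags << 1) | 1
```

Let's trace through this code step by step.

Initialize: flags = 0
Entering loop: for i in range(4):
After iteration 1: i = 0, flags = 1
After iteration 2: i = 1, flags = 3
After iteration 3: i = 2, flags = 7
After iteration 4: i = 3, flags = 15
Loop ends.

Final answer: 15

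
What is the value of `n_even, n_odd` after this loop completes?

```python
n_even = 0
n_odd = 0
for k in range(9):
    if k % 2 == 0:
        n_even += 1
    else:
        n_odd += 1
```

Let's trace through this code step by step.

Initialize: n_even = 0
Initialize: n_odd = 0
Entering loop: for k in range(9):
After iteration 1: k = 0, n_even = 1, n_odd = 0
After iteration 2: k = 1, n_even = 1, n_odd = 1
After iteration 3: k = 2, n_even = 2, n_odd = 1
After iteration 4: k = 3, n_even = 2, n_odd = 2
After iteration 5: k = 4, n_even = 3, n_odd = 2
After iteration 6: k = 5, n_even = 3, n_odd = 3
After iteration 7: k = 6, n_even = 4, n_odd = 3
After iteration 8: k = 7, n_even = 4, n_odd = 4
After iteration 9: k = 8, n_even = 5, n_odd = 4
Loop ends.

Final answer: 5, 4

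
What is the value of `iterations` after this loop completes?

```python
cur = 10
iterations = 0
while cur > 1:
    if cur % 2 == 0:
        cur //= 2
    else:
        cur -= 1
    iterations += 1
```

Let's trace through this code step by step.

Initialize: cur = 10
Initialize: iterations = 0
Entering loop: while cur > 1:
After iteration 1: cur = 5, iterations = 1
After iteration 2: cur = 4, iterations = 2
After iteration 3: cur = 2, iterations = 3
After iteration 4: cur = 1, iterations = 4
Loop ends.

Final answer: 4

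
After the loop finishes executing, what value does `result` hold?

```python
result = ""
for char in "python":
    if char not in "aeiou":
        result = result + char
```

Let's trace through this code step by step.

Initialize: result = ''
Entering loop: for char in "python":
After iteration 1: char = 'p', result = 'p'
After iteration 2: char = 'y', result = 'py'
After iteration 3: char = 't', result = 'pyt'
After iteration 4: char = 'h', result = 'pyth'
After iteration 5: char = 'o', result = 'pyth'
After iteration 6: char = 'n', result = 'pythn'
Loop ends.

Final answer: 'pythn'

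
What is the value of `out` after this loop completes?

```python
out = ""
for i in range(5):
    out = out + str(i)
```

Let's trace through this code step by step.

Initialize: out = ''
Entering loop: for i in range(5):
After iteration 1: i = 0, out = '0'
After iteration 2: i = 1, out = '01'
After iteration 3: i = 2, out = '012'
After iteration 4: i = 3, out = '0123'
After iteration 5: i = 4, out = '01234'
Loop ends.

Final answer: '01234'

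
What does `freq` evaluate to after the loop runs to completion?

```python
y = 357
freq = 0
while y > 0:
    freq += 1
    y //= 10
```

Let's trace through this code step by step.

Initialize: y = 357
Initialize: freq = 0
Entering loop: while y > 0:
After iteration 1: y = 35, freq = 1
After iteration 2: y = 3, freq = 2
After iteration 3: y = 0, freq = 3
Loop ends.

Final answer: 3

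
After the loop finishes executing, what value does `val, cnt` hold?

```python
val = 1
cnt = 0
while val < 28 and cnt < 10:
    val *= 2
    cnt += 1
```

Let's trace through this code step by step.

Initialize: val = 1
Initialize: cnt = 0
Entering loop: while val < 28 and cnt < 10:
After iteration 1: val = 2, cnt = 1
After iteration 2: val = 4, cnt = 2
After iteration 3: val = 8, cnt = 3
After iteration 4: val = 16, cnt = 4
After iteration 5: val = 32, cnt = 5
Loop ends.

Final answer: 32, 5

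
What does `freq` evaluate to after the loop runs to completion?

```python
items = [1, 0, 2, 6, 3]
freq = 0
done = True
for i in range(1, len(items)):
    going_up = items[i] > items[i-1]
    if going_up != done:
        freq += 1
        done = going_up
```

Let's trace through this code step by step.

Initialize: items = [1, 0, 2, 6, 3]
Initialize: freq = 0
Initialize: done = True
Entering loop: for i in range(1, len(items)):
After iteration 1: i = 1, freq = 1, done = False, going_up = False
After iteration 2: i = 2, freq = 2, done = True, going_up = True
After iteration 3: i = 3, freq = 2, done = True, going_up = True
After iteration 4: i = 4, freq = 3, done = False, going_up = False
Loop ends.

Final answer: 3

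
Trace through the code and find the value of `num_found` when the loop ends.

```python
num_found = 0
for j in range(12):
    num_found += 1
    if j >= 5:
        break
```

Let's trace through this code step by step.

Initialize: num_found = 0
Entering loop: for j in range(12):
After iteration 1: j = 0, num_found = 1
After iteration 2: j = 1, num_found = 2
After iteration 3: j = 2, num_found = 3
After iteration 4: j = 3, num_found = 4
After iteration 5: j = 4, num_found = 5
After iteration 6: j = 5, num_found = 6
Loop ends.

Final answer: 6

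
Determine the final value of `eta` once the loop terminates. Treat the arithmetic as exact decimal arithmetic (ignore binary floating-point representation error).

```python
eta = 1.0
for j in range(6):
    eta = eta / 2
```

Let's trace through this code step by step.

Initialize: eta = 1.0
Entering loop: for j in range(6):
After iteration 1: j = 0, eta = 0.5
After iteration 2: j = 1, eta = 0.25
After iteration 3: j = 2, eta = 0.125
After iteration 4: j = 3, eta = 0.0625
After iteration 5: j = 4, eta = 0.03125
After iteration 6: j = 5, eta = 0.015625
Loop ends.

Final answer: 0.015625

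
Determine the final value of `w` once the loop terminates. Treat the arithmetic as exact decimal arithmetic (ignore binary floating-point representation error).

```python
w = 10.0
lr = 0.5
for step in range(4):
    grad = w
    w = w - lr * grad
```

Let's trace through this code step by step.

Initialize: w = 10.0
Initialize: lr = 0.5
Entering loop: for step in range(4):
After iteration 1: step = 0, w = 5.0, grad = 10.0
After iteration 2: step = 1, w = 2.5, grad = 5.0
After iteration 3: step = 2, w = 1.25, grad = 2.5
After iteration 4: step = 3, w = 0.625, grad = 1.25
Loop ends.

Final answer: 0.625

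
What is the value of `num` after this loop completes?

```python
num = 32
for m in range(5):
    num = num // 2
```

Let's trace through this code step by step.

Initialize: num = 32
Entering loop: for m in range(5):
After iteration 1: m = 0, num = 16
After iteration 2: m = 1, num = 8
After iteration 3: m = 2, num = 4
After iteration 4: m = 3, num = 2
After iteration 5: m = 4, num = 1
Loop ends.

Final answer: 1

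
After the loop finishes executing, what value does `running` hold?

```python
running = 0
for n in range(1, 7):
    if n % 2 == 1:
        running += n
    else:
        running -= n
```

Let's trace through this code step by step.

Initialize: running = 0
Entering loop: for n in range(1, 7):
After iteration 1: n = 1, running = 1
After iteration 2: n = 2, running = -1
After iteration 3: n = 3, running = 2
After iteration 4: n = 4, running = -2
After iteration 5: n = 5, running = 3
After iteration 6: n = 6, running = -3
Loop ends.

Final answer: -3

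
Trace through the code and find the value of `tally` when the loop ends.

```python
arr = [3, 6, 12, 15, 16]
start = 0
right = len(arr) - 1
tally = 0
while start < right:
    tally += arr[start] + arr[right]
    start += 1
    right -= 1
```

Let's trace through this code step by step.

Initialize: arr = [3, 6, 12, 15, 16]
Initialize: start = 0
Initialize: right = 4
Initialize: tally = 0
Entering loop: while start < right:
After iteration 1: start = 1, right = 3, tally = 19
After iteration 2: start = 2, right = 2, tally = 40
Loop ends.

Final answer: 40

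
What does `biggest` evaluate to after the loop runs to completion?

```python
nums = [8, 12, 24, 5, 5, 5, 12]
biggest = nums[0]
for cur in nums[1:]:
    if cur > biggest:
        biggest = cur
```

Let's trace through this code step by step.

Initialize: nums = [8, 12, 24, 5, 5, 5, 12]
Initialize: biggest = 8
Entering loop: for cur in nums[1:]:
After iteration 1: cur = 12, biggest = 12
After iteration 2: cur = 24, biggest = 24
After iteration 3: cur = 5, biggest = 24
After iteration 4: cur = 5, biggest = 24
After iteration 5: cur = 5, biggest = 24
After iteration 6: cur = 12, biggest = 24
Loop ends.

Final answer: 24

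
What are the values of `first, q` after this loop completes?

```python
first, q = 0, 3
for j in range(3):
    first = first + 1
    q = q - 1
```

Let's trace through this code step by step.

Initialize: first = 0
Initialize: q = 3
Entering loop: for j in range(3):
After iteration 1: j = 0, first = 1, q = 2
After iteration 2: j = 1, first = 2, q = 1
After iteration 3: j = 2, first = 3, q = 0
Loop ends.

Final answer: 3, 0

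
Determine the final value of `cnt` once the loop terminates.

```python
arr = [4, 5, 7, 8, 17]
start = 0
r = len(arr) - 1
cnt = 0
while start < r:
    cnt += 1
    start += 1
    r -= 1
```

Let's trace through this code step by step.

Initialize: arr = [4, 5, 7, 8, 17]
Initialize: start = 0
Initialize: r = 4
Initialize: cnt = 0
Entering loop: while start < r:
After iteration 1: start = 1, r = 3, cnt = 1
After iteration 2: start = 2, r = 2, cnt = 2
Loop ends.

Final answer: 2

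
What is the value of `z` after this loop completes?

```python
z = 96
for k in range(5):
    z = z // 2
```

Let's trace through this code step by step.

Initialize: z = 96
Entering loop: for k in range(5):
After iteration 1: k = 0, z = 48
After iteration 2: k = 1, z = 24
After iteration 3: k = 2, z = 12
After iteration 4: k = 3, z = 6
After iteration 5: k = 4, z = 3
Loop ends.

Final answer: 3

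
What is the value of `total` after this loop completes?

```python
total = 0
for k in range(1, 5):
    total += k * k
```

Let's trace through this code step by step.

Initialize: total = 0
Entering loop: for k in range(1, 5):
After iteration 1: k = 1, total = 1
After iteration 2: k = 2, total = 5
After iteration 3: k = 3, total = 14
After iteration 4: k = 4, total = 30
Loop ends.

Final answer: 30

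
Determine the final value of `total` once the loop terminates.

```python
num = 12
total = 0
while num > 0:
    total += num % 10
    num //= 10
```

Let's trace through this code step by step.

Initialize: num = 12
Initialize: total = 0
Entering loop: while num > 0:
After iteration 1: num = 1, total = 2
After iteration 2: num = 0, total = 3
Loop ends.

Final answer: 3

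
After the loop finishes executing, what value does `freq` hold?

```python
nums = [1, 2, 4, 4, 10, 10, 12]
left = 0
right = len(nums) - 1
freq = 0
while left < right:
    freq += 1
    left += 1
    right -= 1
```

Let's trace through this code step by step.

Initialize: nums = [1, 2, 4, 4, 10, 10, 12]
Initialize: left = 0
Initialize: right = 6
Initialize: freq = 0
Entering loop: while left < right:
After iteration 1: left = 1, right = 5, freq = 1
After iteration 2: left = 2, right = 4, freq = 2
After iteration 3: left = 3, right = 3, freq = 3
Loop ends.

Final answer: 3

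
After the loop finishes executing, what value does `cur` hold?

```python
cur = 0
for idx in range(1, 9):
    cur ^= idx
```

Let's trace through this code step by step.

Initialize: cur = 0
Entering loop: for idx in range(1, 9):
After iteration 1: idx = 1, cur = 1
After iteration 2: idx = 2, cur = 3
After iteration 3: idx = 3, cur = 0
After iteration 4: idx = 4, cur = 4
After iteration 5: idx = 5, cur = 1
After iteration 6: idx = 6, cur = 7
After iteration 7: idx = 7, cur = 0
After iteration 8: idx = 8, cur = 8
Loop ends.

Final answer: 8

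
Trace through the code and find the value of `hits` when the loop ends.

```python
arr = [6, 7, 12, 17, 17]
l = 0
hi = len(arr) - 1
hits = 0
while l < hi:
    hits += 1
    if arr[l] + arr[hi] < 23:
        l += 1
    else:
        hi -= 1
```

Let's trace through this code step by step.

Initialize: arr = [6, 7, 12, 17, 17]
Initialize: l = 0
Initialize: hi = 4
Initialize: hits = 0
Entering loop: while l < hi:
After iteration 1: l = 0, hi = 3, hits = 1
After iteration 2: l = 0, hi = 2, hits = 2
After iteration 3: l = 1, hi = 2, hits = 3
After iteration 4: l = 2, hi = 2, hits = 4
Loop ends.

Final answer: 4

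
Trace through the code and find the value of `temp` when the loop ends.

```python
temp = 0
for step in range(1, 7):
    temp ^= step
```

Let's trace through this code step by step.

Initialize: temp = 0
Entering loop: for step in range(1, 7):
After iteration 1: step = 1, temp = 1
After iteration 2: step = 2, temp = 3
After iteration 3: step = 3, temp = 0
After iteration 4: step = 4, temp = 4
After iteration 5: step = 5, temp = 1
After iteration 6: step = 6, temp = 7
Loop ends.

Final answer: 7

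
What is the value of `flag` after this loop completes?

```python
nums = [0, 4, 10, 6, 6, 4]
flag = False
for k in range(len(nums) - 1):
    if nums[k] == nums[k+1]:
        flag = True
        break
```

Let's trace through this code step by step.

Initialize: nums = [0, 4, 10, 6, 6, 4]
Initialize: flag = False
Entering loop: for k in range(len(nums) - 1):
After iteration 1: k = 0, flag = False
After iteration 2: k = 1, flag = False
After iteration 3: k = 2, flag = False
After iteration 4: k = 3, flag = True
Loop ends.

Final answer: True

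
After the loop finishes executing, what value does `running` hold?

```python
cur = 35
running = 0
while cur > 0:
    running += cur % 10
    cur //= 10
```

Let's trace through this code step by step.

Initialize: cur = 35
Initialize: running = 0
Entering loop: while cur > 0:
After iteration 1: cur = 3, running = 5
After iteration 2: cur = 0, running = 8
Loop ends.

Final answer: 8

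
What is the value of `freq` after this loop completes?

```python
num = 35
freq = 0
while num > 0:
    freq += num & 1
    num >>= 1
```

Let's trace through this code step by step.

Initialize: num = 35
Initialize: freq = 0
Entering loop: while num > 0:
After iteration 1: num = 17, freq = 1
After iteration 2: num = 8, freq = 2
After iteration 3: num = 4, freq = 2
After iteration 4: num = 2, freq = 2
After iteration 5: num = 1, freq = 2
After iteration 6: num = 0, freq = 3
Loop ends.

Final answer: 3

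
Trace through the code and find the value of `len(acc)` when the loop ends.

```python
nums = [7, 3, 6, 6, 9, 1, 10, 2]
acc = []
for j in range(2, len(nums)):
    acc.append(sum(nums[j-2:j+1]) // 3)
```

Let's trace through this code step by step.

Initialize: nums = [7, 3, 6, 6, 9, 1, 10, 2]
Initialize: acc = []
Entering loop: for j in range(2, len(nums)):
After iteration 1: j = 2, acc = [5]
After iteration 2: j = 3, acc = [5, 5]
After iteration 3: j = 4, acc = [5, 5, 7]
After iteration 4: j = 5, acc = [5, 5, 7, 5]
After iteration 5: j = 6, acc = [5, 5, 7, 5, 6]
After iteration 6: j = 7, acc = [5, 5, 7, 5, 6, 4]
Loop ends.
len(acc) = 6

Final answer: 6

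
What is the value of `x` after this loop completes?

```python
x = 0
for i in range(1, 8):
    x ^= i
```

Let's trace through this code step by step.

Initialize: x = 0
Entering loop: for i in range(1, 8):
After iteration 1: i = 1, x = 1
After iteration 2: i = 2, x = 3
After iteration 3: i = 3, x = 0
After iteration 4: i = 4, x = 4
After iteration 5: i = 5, x = 1
After iteration 6: i = 6, x = 7
After iteration 7: i = 7, x = 0
Loop ends.

Final answer: 0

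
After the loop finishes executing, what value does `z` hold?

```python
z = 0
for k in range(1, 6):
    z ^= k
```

Let's trace through this code step by step.

Initialize: z = 0
Entering loop: for k in range(1, 6):
After iteration 1: k = 1, z = 1
After iteration 2: k = 2, z = 3
After iteration 3: k = 3, z = 0
After iteration 4: k = 4, z = 4
After iteration 5: k = 5, z = 1
Loop ends.

Final answer: 1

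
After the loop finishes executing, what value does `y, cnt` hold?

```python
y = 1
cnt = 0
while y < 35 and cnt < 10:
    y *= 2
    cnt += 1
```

Let's trace through this code step by step.

Initialize: y = 1
Initialize: cnt = 0
Entering loop: while y < 35 and cnt < 10:
After iteration 1: y = 2, cnt = 1
After iteration 2: y = 4, cnt = 2
After iteration 3: y = 8, cnt = 3
After iteration 4: y = 16, cnt = 4
After iteration 5: y = 32, cnt = 5
After iteration 6: y = 64, cnt = 6
Loop ends.

Final answer: 64, 6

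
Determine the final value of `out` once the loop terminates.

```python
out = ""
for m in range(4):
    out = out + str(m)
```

Let's trace through this code step by step.

Initialize: out = ''
Entering loop: for m in range(4):
After iteration 1: m = 0, out = '0'
After iteration 2: m = 1, out = '01'
After iteration 3: m = 2, out = '012'
After iteration 4: m = 3, out = '0123'
Loop ends.

Final answer: '0123'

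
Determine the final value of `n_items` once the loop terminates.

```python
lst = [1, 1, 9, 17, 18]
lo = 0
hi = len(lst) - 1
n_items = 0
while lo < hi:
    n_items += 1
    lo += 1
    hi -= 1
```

Let's trace through this code step by step.

Initialize: lst = [1, 1, 9, 17, 18]
Initialize: lo = 0
Initialize: hi = 4
Initialize: n_items = 0
Entering loop: while lo < hi:
After iteration 1: lo = 1, hi = 3, n_items = 1
After iteration 2: lo = 2, hi = 2, n_items = 2
Loop ends.

Final answer: 2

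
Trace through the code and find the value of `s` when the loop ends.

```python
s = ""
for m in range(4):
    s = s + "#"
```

Let's trace through this code step by step.

Initialize: s = ''
Entering loop: for m in range(4):
After iteration 1: m = 0, s = '#'
After iteration 2: m = 1, s = '##'
After iteration 3: m = 2, s = '###'
After iteration 4: m = 3, s = '####'
Loop ends.

Final answer: '####'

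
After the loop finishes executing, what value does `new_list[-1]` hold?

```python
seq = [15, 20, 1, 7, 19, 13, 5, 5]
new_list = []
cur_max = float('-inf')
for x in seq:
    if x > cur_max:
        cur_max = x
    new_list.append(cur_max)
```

Let's trace through this code step by step.

Initialize: seq = [15, 20, 1, 7, 19, 13, 5, 5]
Initialize: new_list = []
Initialize: cur_max = -inf
Entering loop: for x in seq:
After iteration 1: x = 15, new_list = [15], cur_max = 15
After iteration 2: x = 20, new_list = [15, 20], cur_max = 20
After iteration 3: x = 1, new_list = [15, 20, 20], cur_max = 20
After iteration 4: x = 7, new_list = [15, 20, 20, 20], cur_max = 20
After iteration 5: x = 19, new_list = [15, 20, 20, 20, 20], cur_max = 20
After iteration 6: x = 13, new_list = [15, 20, 20, 20, 20, 20], cur_max = 20
After iteration 7: x = 5, new_list = [15, 20, 20, 20, 20, 20, 20], cur_max = 20
After iteration 8: x = 5, new_list = [15, 20, 20, 20, 20, 20, 20, 20], cur_max = 20
Loop ends.
new_list[-1] = 20

Final answer: 20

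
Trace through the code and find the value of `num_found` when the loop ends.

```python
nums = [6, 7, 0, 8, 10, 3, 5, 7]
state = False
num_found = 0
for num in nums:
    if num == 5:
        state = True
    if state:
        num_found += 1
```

Let's trace through this code step by step.

Initialize: nums = [6, 7, 0, 8, 10, 3, 5, 7]
Initialize: state = False
Initialize: num_found = 0
Entering loop: for num in nums:
After iteration 1: num = 6, state = False, num_found = 0
After iteration 2: num = 7, state = False, num_found = 0
After iteration 3: num = 0, state = False, num_found = 0
After iteration 4: num = 8, state = False, num_found = 0
After iteration 5: num = 10, state = False, num_found = 0
After iteration 6: num = 3, state = False, num_found = 0
After iteration 7: num = 5, state = True, num_found = 1
After iteration 8: num = 7, state = True, num_found = 2
Loop ends.

Final answer: 2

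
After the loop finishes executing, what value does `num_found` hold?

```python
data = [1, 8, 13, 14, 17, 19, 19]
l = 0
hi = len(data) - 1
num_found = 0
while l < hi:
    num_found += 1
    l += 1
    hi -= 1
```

Let's trace through this code step by step.

Initialize: data = [1, 8, 13, 14, 17, 19, 19]
Initialize: l = 0
Initialize: hi = 6
Initialize: num_found = 0
Entering loop: while l < hi:
After iteration 1: l = 1, hi = 5, num_found = 1
After iteration 2: l = 2, hi = 4, num_found = 2
After iteration 3: l = 3, hi = 3, num_found = 3
Loop ends.

Final answer: 3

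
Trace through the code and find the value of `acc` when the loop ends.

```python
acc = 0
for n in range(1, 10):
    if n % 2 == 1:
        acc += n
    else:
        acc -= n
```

Let's trace through this code step by step.

Initialize: acc = 0
Entering loop: for n in range(1, 10):
After iteration 1: n = 1, acc = 1
After iteration 2: n = 2, acc = -1
After iteration 3: n = 3, acc = 2
After iteration 4: n = 4, acc = -2
After iteration 5: n = 5, acc = 3
After iteration 6: n = 6, acc = -3
After iteration 7: n = 7, acc = 4
After iteration 8: n = 8, acc = -4
After iteration 9: n = 9, acc = 5
Loop ends.

Final answer: 5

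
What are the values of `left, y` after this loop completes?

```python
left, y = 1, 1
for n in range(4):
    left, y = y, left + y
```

Let's trace through this code step by step.

Initialize: left = 1
Initialize: y = 1
Entering loop: for n in range(4):
After iteration 1: n = 0, left = 1, y = 2
After iteration 2: n = 1, left = 2, y = 3
After iteration 3: n = 2, left = 3, y = 5
After iteration 4: n = 3, left = 5, y = 8
Loop ends.

Final answer: 5, 8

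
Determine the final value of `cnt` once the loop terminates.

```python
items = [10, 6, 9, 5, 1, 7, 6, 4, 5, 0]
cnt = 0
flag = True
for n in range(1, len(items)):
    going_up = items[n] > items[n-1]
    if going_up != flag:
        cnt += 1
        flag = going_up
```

Let's trace through this code step by step.

Initialize: items = [10, 6, 9, 5, 1, 7, 6, 4, 5, 0]
Initialize: cnt = 0
Initialize: flag = True
Entering loop: for n in range(1, len(items)):
After iteration 1: n = 1, cnt = 1, flag = False, going_up = False
After iteration 2: n = 2, cnt = 2, flag = True, going_up = True
After iteration 3: n = 3, cnt = 3, flag = False, going_up = False
After iteration 4: n = 4, cnt = 3, flag = False, going_up = False
After iteration 5: n = 5, cnt = 4, flag = True, going_up = True
After iteration 6: n = 6, cnt = 5, flag = False, going_up = False
After iteration 7: n = 7, cnt = 5, flag = False, going_up = False
After iteration 8: n = 8, cnt = 6, flag = True, going_up = True
After iteration 9: n = 9, cnt = 7, flag = False, going_up = False
Loop ends.

Final answer: 7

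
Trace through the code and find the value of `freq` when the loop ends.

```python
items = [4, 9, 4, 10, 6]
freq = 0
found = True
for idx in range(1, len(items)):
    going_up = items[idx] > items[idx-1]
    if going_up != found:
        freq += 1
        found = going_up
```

Let's trace through this code step by step.

Initialize: items = [4, 9, 4, 10, 6]
Initialize: freq = 0
Initialize: found = True
Entering loop: for idx in range(1, len(items)):
After iteration 1: idx = 1, freq = 0, found = True, going_up = True
After iteration 2: idx = 2, freq = 1, found = False, going_up = False
After iteration 3: idx = 3, freq = 2, found = True, going_up = True
After iteration 4: idx = 4, freq = 3, found = False, going_up = False
Loop ends.

Final answer: 3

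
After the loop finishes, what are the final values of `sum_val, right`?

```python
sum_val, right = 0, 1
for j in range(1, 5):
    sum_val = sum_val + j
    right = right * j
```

Let's trace through this code step by step.

Initialize: sum_val = 0
Initialize: right = 1
Entering loop: for j in range(1, 5):
After iteration 1: j = 1, sum_val = 1, right = 1
After iteration 2: j = 2, sum_val = 3, right = 2
After iteration 3: j = 3, sum_val = 6, right = 6
After iteration 4: j = 4, sum_val = 10, right = 24
Loop ends.

Final answer: 10, 24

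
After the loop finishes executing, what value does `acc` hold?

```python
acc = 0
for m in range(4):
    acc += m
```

Let's trace through this code step by step.

Initialize: acc = 0
Entering loop: for m in range(4):
After iteration 1: m = 0, acc = 0
After iteration 2: m = 1, acc = 1
After iteration 3: m = 2, acc = 3
After iteration 4: m = 3, acc = 6
Loop ends.

Final answer: 6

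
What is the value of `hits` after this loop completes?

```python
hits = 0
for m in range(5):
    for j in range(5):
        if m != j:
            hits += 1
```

Let's trace through this code step by step.

Initialize: hits = 0
Entering loop: for m in range(5):
After iteration 1: m = 0, hits = 4
After iteration 2: m = 1, hits = 8
After iteration 3: m = 2, hits = 12
After iteration 4: m = 3, hits = 16
After iteration 5: m = 4, hits = 20
Loop ends.

Final answer: 20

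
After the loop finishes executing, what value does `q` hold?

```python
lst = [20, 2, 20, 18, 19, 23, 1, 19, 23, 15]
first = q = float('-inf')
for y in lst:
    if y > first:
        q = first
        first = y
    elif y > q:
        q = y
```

Let's trace through this code step by step.

Initialize: lst = [20, 2, 20, 18, 19, 23, 1, 19, 23, 15]
Initialize: first = -inf
Initialize: q = -inf
Entering loop: for y in lst:
After iteration 1: y = 20, first = 20, q = -inf
After iteration 2: y = 2, first = 20, q = 2
After iteration 3: y = 20, first = 20, q = 20
After iteration 4: y = 18, first = 20, q = 20
After iteration 5: y = 19, first = 20, q = 20
After iteration 6: y = 23, first = 23, q = 20
After iteration 7: y = 1, first = 23, q = 20
After iteration 8: y = 19, first = 23, q = 20
After iteration 9: y = 23, first = 23, q = 23
After iteration 10: y = 15, first = 23, q = 23
Loop ends.

Final answer: 23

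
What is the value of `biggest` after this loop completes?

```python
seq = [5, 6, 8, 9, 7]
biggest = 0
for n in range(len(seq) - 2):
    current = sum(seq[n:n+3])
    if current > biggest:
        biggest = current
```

Let's trace through this code step by step.

Initialize: seq = [5, 6, 8, 9, 7]
Initialize: biggest = 0
Entering loop: for n in range(len(seq) - 2):
After iteration 1: n = 0, biggest = 19, current = 19
After iteration 2: n = 1, biggest = 23, current = 23
After iteration 3: n = 2, biggest = 24, current = 24
Loop ends.

Final answer: 24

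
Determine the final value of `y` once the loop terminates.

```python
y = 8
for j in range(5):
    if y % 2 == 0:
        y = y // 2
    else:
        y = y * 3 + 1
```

Let's trace through this code step by step.

Initialize: y = 8
Entering loop: for j in range(5):
After iteration 1: j = 0, y = 4
After iteration 2: j = 1, y = 2
After iteration 3: j = 2, y = 1
After iteration 4: j = 3, y = 4
After iteration 5: j = 4, y = 2
Loop ends.

Final answer: 2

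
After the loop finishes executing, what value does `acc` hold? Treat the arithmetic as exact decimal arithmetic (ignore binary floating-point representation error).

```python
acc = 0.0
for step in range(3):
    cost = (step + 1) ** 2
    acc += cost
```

Let's trace through this code step by step.

Initialize: acc = 0.0
Entering loop: for step in range(3):
After iteration 1: step = 0, acc = 1.0, cost = 1
After iteration 2: step = 1, acc = 5.0, cost = 4
After iteration 3: step = 2, acc = 14.0, cost = 9
Loop ends.

Final answer: 14.0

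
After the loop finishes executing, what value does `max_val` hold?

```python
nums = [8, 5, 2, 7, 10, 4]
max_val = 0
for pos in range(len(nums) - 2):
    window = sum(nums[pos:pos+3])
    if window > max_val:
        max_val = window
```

Let's trace through this code step by step.

Initialize: nums = [8, 5, 2, 7, 10, 4]
Initialize: max_val = 0
Entering loop: for pos in range(len(nums) - 2):
After iteration 1: pos = 0, max_val = 15, window = 15
After iteration 2: pos = 1, max_val = 15, window = 14
After iteration 3: pos = 2, max_val = 19, window = 19
After iteration 4: pos = 3, max_val = 21, window = 21
Loop ends.

Final answer: 21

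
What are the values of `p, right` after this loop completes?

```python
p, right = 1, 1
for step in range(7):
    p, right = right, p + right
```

Let's trace through this code step by step.

Initialize: p = 1
Initialize: right = 1
Entering loop: for step in range(7):
After iteration 1: step = 0, p = 1, right = 2
After iteration 2: step = 1, p = 2, right = 3
After iteration 3: step = 2, p = 3, right = 5
After iteration 4: step = 3, p = 5, right = 8
After iteration 5: step = 4, p = 8, right = 13
After iteration 6: step = 5, p = 13, right = 21
After iteration 7: step = 6, p = 21, right = 34
Loop ends.

Final answer: 21, 34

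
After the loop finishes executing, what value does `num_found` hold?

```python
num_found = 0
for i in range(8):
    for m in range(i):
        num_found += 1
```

Let's trace through this code step by step.

Initialize: num_found = 0
Entering loop: for i in range(8):
After iteration 1: i = 0, num_found = 0
After iteration 2: i = 1, num_found = 1, m = 0
After iteration 3: i = 2, num_found = 3, m = 1
After iteration 4: i = 3, num_found = 6, m = 2
After iteration 5: i = 4, num_found = 10, m = 3
After iteration 6: i = 5, num_found = 15, m = 4
After iteration 7: i = 6, num_found = 21, m = 5
After iteration 8: i = 7, num_found = 28, m = 6
Loop ends.

Final answer: 28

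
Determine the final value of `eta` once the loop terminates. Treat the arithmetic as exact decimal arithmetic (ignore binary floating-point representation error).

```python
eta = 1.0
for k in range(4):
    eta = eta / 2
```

Let's trace through this code step by step.

Initialize: eta = 1.0
Entering loop: for k in range(4):
After iteration 1: k = 0, eta = 0.5
After iteration 2: k = 1, eta = 0.25
After iteration 3: k = 2, eta = 0.125
After iteration 4: k = 3, eta = 0.0625
Loop ends.

Final answer: 0.0625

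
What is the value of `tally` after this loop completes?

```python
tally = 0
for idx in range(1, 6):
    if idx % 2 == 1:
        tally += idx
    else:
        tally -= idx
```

Let's trace through this code step by step.

Initialize: tally = 0
Entering loop: for idx in range(1, 6):
After iteration 1: idx = 1, tally = 1
After iteration 2: idx = 2, tally = -1
After iteration 3: idx = 3, tally = 2
After iteration 4: idx = 4, tally = -2
After iteration 5: idx = 5, tally = 3
Loop ends.

Final answer: 3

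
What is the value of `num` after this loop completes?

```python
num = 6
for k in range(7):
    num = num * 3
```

Let's trace through this code step by step.

Initialize: num = 6
Entering loop: for k in range(7):
After iteration 1: k = 0, num = 18
After iteration 2: k = 1, num = 54
After iteration 3: k = 2, num = 162
After iteration 4: k = 3, num = 486
After iteration 5: k = 4, num = 1458
After iteration 6: k = 5, num = 4374
After iteration 7: k = 6, num = 13122
Loop ends.

Final answer: 13122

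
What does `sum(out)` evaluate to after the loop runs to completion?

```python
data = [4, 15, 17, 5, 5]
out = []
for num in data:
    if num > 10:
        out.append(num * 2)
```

Let's trace through this code step by step.

Initialize: data = [4, 15, 17, 5, 5]
Initialize: out = []
Entering loop: for num in data:
After iteration 1: num = 4, out = []
After iteration 2: num = 15, out = [30]
After iteration 3: num = 17, out = [30, 34]
After iteration 4: num = 5, out = [30, 34]
After iteration 5: num = 5, out = [30, 34]
Loop ends.
sum(out) = 64

Final answer: 64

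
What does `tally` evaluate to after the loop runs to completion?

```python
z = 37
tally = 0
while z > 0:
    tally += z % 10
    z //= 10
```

Let's trace through this code step by step.

Initialize: z = 37
Initialize: tally = 0
Entering loop: while z > 0:
After iteration 1: z = 3, tally = 7
After iteration 2: z = 0, tally = 10
Loop ends.

Final answer: 10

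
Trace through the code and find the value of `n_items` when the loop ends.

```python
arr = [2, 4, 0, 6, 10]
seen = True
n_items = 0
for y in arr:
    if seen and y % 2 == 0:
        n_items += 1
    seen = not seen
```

Let's trace through this code step by step.

Initialize: arr = [2, 4, 0, 6, 10]
Initialize: seen = True
Initialize: n_items = 0
Entering loop: for y in arr:
After iteration 1: y = 2, seen = False, n_items = 1
After iteration 2: y = 4, seen = True, n_items = 1
After iteration 3: y = 0, seen = False, n_items = 2
After iteration 4: y = 6, seen = True, n_items = 2
After iteration 5: y = 10, seen = False, n_items = 3
Loop ends.

Final answer: 3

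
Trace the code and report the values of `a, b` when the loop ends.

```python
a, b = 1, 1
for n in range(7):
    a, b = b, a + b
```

Let's trace through this code step by step.

Initialize: a = 1
Initialize: b = 1
Entering loop: for n in range(7):
After iteration 1: n = 0, a = 1, b = 2
After iteration 2: n = 1, a = 2, b = 3
After iteration 3: n = 2, a = 3, b = 5
After iteration 4: n = 3, a = 5, b = 8
After iteration 5: n = 4, a = 8, b = 13
After iteration 6: n = 5, a = 13, b = 21
After iteration 7: n = 6, a = 21, b = 34
Loop ends.

Final answer: 21, 34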